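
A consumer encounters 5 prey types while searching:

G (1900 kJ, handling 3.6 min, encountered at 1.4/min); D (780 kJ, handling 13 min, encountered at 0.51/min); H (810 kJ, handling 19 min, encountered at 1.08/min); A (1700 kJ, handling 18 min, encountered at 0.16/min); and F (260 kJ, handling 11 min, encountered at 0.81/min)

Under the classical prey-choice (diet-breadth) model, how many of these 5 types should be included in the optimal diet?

1

Rank by E/h (kJ/min): G 528, A 94.4, D 60, H 42.6, F 23.6. Include each in turn until the next type's E/h falls below the running intake rate.
Rate on top 1: 440.4. A: 94.4 < 440.4 → exclude; stop.
Optimal diet: G — 1 of 5 types.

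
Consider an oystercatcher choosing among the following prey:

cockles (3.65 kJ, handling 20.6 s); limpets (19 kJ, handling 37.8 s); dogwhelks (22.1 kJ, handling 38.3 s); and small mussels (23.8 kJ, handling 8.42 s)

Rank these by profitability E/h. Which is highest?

small mussels

Profitability E/h (kJ/s): cockles = 3.65/20.6 = 0.177, limpets = 19/37.8 = 0.503, dogwhelks = 22.1/38.3 = 0.577, small mussels = 23.8/8.42 = 2.83.
Ranked: small mussels > dogwhelks > limpets > cockles.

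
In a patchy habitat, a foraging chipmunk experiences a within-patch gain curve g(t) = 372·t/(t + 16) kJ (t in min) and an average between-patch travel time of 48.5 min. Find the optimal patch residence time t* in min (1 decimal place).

Maximise g(t)/(T+t): set derivative to zero → g'(t)(T+t) = g(t).
g'(t) = 372·16/(t + 16)². Setting 372·16/(t+16)² = 372t/[(t+16)(48.5+t)] gives 16(48.5+t) = t(t+16), so t² = 16×48.5 = 776.
t* = √776 = 27.86 min.

27.9 min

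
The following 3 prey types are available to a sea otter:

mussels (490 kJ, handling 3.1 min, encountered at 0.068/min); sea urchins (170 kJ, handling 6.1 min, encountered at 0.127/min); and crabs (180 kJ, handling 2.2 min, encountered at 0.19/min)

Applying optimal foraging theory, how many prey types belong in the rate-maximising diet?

Rank by E/h (kJ/min): mussels 158, crabs 81.8, sea urchins 27.9. Include each in turn until the next type's E/h falls below the running intake rate.
Rate on top 1: 27.52. crabs: 81.8 > 27.52 → include.
Rate on top 2: 41.45. sea urchins: 27.9 < 41.45 → exclude; stop.
Optimal diet: mussels, crabs — 2 of 3 types.

2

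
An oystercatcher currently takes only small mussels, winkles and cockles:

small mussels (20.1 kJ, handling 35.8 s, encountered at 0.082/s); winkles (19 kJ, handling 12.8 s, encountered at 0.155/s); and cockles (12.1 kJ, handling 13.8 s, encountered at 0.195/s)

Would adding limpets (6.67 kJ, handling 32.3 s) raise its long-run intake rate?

On small mussels, winkles and cockles alone, R = ΣλE/(1+Σλh) = 6.953/8.611 = 0.8075 kJ/s.
Profitability of limpets: 6.67/32.3 = 0.2065 kJ/s.
0.2065 < 0.8075, so adding limpets would lower the average — exclude it.

No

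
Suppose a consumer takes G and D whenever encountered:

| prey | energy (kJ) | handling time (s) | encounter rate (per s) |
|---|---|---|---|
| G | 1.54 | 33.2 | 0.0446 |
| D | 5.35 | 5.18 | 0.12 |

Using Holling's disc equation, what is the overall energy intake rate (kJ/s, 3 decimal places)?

0.229 kJ/s

Energy encountered per unit search time: 0.0446×1.54 + 0.12×5.35 = 0.7107 kJ/s.
Handling time per unit search time: 0.0446×33.2 + 0.12×5.18 = 2.102.
Rate = 0.7107/(1 + 2.102) = 0.2291 kJ/s.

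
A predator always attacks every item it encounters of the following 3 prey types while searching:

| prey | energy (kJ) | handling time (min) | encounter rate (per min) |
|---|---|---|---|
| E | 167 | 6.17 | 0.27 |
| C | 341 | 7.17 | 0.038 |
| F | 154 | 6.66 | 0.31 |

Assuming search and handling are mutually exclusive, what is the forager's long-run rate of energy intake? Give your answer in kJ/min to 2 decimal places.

21.15 kJ/min

R = (0.27×167 + 0.038×341 + 0.31×154) / (1 + 0.27×6.17 + 0.038×7.17 + 0.31×6.66) = 105.8/5.003 = 21.15 kJ/min.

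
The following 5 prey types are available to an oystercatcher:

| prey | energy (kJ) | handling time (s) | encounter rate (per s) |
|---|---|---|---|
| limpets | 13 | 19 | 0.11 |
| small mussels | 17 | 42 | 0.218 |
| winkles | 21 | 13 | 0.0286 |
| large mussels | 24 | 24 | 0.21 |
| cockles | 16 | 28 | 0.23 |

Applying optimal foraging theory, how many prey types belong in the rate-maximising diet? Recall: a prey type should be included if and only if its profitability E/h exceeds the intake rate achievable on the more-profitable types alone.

E/h in descending order: winkles 1.62, large mussels 1, limpets 0.684, cockles 0.571, small mussels 0.405 kJ/s. The optimal diet is the largest prefix of this list for which every included type satisfies E_i/h_i > R on the types above it.
Rate on top 1: 0.4378. large mussels: 1 > 0.4378 → include.
Rate on top 2: 0.8797. limpets: 0.684 < 0.8797 → exclude; stop.
Optimal diet: winkles, large mussels — 2 of 5 types.

2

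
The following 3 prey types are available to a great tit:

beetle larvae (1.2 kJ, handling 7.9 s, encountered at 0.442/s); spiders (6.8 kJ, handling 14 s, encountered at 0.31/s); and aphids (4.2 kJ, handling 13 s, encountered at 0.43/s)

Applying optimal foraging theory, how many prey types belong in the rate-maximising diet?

1

Profitabilities (E/h, kJ/s): spiders 0.486, aphids 0.323, beetle larvae 0.152. Add prey in this order while the next type's profitability exceeds the intake rate on those already taken.
Rate on top 1: 0.3948. aphids: 0.323 < 0.3948 → exclude; stop.
Optimal diet: spiders — 1 of 3 types.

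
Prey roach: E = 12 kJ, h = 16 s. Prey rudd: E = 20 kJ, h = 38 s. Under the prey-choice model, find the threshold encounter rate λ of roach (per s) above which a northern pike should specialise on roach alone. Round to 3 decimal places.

Drop rudd once their profitability E₂/h₂ falls below the rate achievable on roach alone: E₂/h₂ = λE₁/(1 + λh₁).
Solve for λ: λE₁h₂ = E₂(1 + λh₁) → λ(E₁h₂ − E₂h₁) = E₂ → λ = E₂/(E₁h₂ − E₂h₁).
λ = 20/(12×38 − 20×16) = 20/136 = 0.1471 per s.

0.147 per s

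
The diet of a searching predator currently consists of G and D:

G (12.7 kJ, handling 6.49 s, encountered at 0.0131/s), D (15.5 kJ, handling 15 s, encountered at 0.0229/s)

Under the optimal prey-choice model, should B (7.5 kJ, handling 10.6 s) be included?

Yes

Current rate: (0.0131×12.7 + 0.0229×15.5)/(1 + 0.0131×6.49 + 0.0229×15) = 0.3649 kJ/s.
B: E/h = 7.5/10.6 = 0.7075 kJ/s.
Since 0.7075 > R, including B increases the long-run rate.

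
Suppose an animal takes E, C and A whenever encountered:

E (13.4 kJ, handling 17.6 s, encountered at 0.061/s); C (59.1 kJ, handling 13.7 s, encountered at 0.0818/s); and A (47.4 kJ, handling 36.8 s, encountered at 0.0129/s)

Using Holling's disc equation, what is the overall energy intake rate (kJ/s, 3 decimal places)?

R = (0.061×13.4 + 0.0818×59.1 + 0.0129×47.4) / (1 + 0.061×17.6 + 0.0818×13.7 + 0.0129×36.8) = 6.263/3.669 = 1.707 kJ/s.

1.707 kJ/s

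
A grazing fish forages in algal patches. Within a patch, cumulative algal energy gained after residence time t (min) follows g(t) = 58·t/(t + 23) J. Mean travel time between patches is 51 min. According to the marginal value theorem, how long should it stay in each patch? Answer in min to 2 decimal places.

Optimal t* satisfies g'(t*) = g(t*)/(T + t*).
g'(t) = 58·23/(t + 23)². Setting 58·23/(t+23)² = 58t/[(t+23)(51+t)] gives 23(51+t) = t(t+23), so t² = 23×51 = 1173.
t* = √1173 = 34.25 min.

34.25 min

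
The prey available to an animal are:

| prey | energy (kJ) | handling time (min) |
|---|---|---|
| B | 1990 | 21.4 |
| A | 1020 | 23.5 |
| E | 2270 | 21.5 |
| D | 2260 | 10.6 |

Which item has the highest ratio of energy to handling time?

In descending order of E/h:
D: 2260/10.6 = 213 kJ/min
E: 2270/21.5 = 106 kJ/min
B: 1990/21.4 = 93 kJ/min
A: 1020/23.5 = 43.4 kJ/min

D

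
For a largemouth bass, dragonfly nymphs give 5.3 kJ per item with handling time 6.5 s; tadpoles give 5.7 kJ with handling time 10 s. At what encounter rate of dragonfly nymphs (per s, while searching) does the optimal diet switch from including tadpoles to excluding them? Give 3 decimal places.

The zero-one rule: include tadpoles iff E₂/h₂ > λE₁/(1+λh₁). Equality gives the switch point.
λE₁h₂ = E₂ + λE₂h₁ ⇒ λ = E₂/(E₁h₂ − E₂h₁) = 5.7/(53 − 37.05) = 0.3574 per s.

0.357 per s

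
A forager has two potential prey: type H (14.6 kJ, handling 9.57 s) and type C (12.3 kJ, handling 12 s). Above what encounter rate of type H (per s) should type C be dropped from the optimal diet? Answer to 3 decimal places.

0.214 per s

Drop type C once their profitability E₂/h₂ falls below the rate achievable on type H alone: E₂/h₂ = λE₁/(1 + λh₁).
Solve for λ: λE₁h₂ = E₂(1 + λh₁) → λ(E₁h₂ − E₂h₁) = E₂ → λ = E₂/(E₁h₂ − E₂h₁).
λ = 12.3/(14.6×12 − 12.3×9.57) = 12.3/57.49 = 0.214 per s.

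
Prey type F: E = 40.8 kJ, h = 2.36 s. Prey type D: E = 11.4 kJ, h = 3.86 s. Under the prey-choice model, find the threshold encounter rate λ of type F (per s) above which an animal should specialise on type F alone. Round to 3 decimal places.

The zero-one rule: include type D iff E₂/h₂ > λE₁/(1+λh₁). Equality gives the switch point.
λE₁h₂ = E₂ + λE₂h₁ ⇒ λ = E₂/(E₁h₂ − E₂h₁) = 11.4/(157.5 − 26.9) = 0.0873 per s.

0.087 per s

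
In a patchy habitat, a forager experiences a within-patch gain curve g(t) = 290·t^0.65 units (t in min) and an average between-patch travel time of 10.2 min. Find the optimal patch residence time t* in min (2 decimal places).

Maximise g(t)/(T+t): set derivative to zero → g'(t)(T+t) = g(t).
g'(t) = 0.65·290·t^-0.35. Setting 0.65·290·t^-0.35 = 290·t^0.65/(10.2+t) gives 0.65(10.2+t) = t, so 0.35·t = 0.65×10.2.
t* = 0.65×10.2/0.35 = 18.94 min.

18.94 min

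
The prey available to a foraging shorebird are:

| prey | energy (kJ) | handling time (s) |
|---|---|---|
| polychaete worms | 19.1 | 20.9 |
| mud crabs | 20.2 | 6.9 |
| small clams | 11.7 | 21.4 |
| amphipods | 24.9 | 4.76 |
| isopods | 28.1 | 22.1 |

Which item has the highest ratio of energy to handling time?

Profitability E/h (kJ/s): polychaete worms = 19.1/20.9 = 0.914, mud crabs = 20.2/6.9 = 2.93, small clams = 11.7/21.4 = 0.547, amphipods = 24.9/4.76 = 5.23, isopods = 28.1/22.1 = 1.27.
Ranked: amphipods > mud crabs > isopods > polychaete worms > small clams.

amphipods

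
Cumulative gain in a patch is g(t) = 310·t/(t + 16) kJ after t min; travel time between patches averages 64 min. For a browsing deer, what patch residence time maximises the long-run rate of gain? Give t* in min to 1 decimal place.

Optimal t* satisfies g'(t*) = g(t*)/(T + t*).
g'(t) = 310·16/(t + 16)². Setting 310·16/(t+16)² = 310t/[(t+16)(64+t)] gives 16(64+t) = t(t+16), so t² = 16×64 = 1024.
t* = √1024 = 32 min.

32.0 min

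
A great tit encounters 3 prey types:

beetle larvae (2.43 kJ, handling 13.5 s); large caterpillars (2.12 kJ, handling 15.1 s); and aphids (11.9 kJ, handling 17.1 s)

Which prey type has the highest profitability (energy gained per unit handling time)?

aphids

In descending order of E/h:
aphids: 11.9/17.1 = 0.696 kJ/s
beetle larvae: 2.43/13.5 = 0.18 kJ/s
large caterpillars: 2.12/15.1 = 0.14 kJ/s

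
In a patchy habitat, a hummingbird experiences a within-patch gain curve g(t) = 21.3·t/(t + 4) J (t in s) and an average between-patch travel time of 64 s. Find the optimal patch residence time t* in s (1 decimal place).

Maximise g(t)/(T+t): set derivative to zero → g'(t)(T+t) = g(t).
g'(t) = 21.3·4/(t + 4)². Setting 21.3·4/(t+4)² = 21.3t/[(t+4)(64+t)] gives 4(64+t) = t(t+4), so t² = 4×64 = 256.
t* = √256 = 16 s.

16.0 s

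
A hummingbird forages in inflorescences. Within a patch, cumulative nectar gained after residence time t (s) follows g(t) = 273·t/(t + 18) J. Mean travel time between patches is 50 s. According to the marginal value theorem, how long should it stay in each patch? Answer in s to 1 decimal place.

By the marginal value theorem, leave when the instantaneous gain rate g'(t) equals the habitat-wide average g(t)/(T + t).
g'(t) = 273·18/(t + 18)². Setting 273·18/(t+18)² = 273t/[(t+18)(50+t)] gives 18(50+t) = t(t+18), so t² = 18×50 = 900.
t* = √900 = 30 s.

30.0 s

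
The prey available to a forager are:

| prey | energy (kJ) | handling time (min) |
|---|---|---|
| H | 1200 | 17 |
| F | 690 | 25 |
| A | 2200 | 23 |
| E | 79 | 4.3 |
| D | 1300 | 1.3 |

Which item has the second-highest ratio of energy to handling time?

Profitability E/h (kJ/min): H = 1200/17 = 70.6, F = 690/25 = 27.6, A = 2200/23 = 95.7, E = 79/4.3 = 18.4, D = 1300/1.3 = 1e+03.
Ranked: D > A > H > F > E.

A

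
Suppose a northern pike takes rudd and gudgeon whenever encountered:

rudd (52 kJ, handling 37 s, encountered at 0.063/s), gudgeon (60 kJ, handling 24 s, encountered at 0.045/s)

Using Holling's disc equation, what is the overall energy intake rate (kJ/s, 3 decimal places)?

Energy encountered per unit search time: 0.063×52 + 0.045×60 = 5.976 kJ/s.
Handling time per unit search time: 0.063×37 + 0.045×24 = 3.411.
Rate = 5.976/(1 + 3.411) = 1.355 kJ/s.

1.355 kJ/s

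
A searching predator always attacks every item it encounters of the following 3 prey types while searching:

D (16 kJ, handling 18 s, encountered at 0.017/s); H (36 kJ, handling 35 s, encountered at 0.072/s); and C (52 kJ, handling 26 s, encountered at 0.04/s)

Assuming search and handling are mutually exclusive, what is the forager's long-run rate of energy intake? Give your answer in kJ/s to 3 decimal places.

1.016 kJ/s

R = (0.017×16 + 0.072×36 + 0.04×52) / (1 + 0.017×18 + 0.072×35 + 0.04×26) = 4.944/4.866 = 1.016 kJ/s.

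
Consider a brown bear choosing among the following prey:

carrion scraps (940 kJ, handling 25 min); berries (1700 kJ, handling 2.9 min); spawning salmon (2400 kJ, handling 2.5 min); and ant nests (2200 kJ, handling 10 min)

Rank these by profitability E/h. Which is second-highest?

In descending order of E/h:
spawning salmon: 2400/2.5 = 960 kJ/min
berries: 1700/2.9 = 586 kJ/min
ant nests: 2200/10 = 220 kJ/min
carrion scraps: 940/25 = 37.6 kJ/min

berries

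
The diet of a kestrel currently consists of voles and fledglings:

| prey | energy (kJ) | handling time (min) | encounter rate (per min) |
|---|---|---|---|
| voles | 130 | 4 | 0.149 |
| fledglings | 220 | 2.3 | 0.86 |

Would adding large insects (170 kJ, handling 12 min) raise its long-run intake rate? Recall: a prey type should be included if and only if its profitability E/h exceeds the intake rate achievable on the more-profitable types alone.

No

Current rate: (0.149×130 + 0.86×220)/(1 + 0.149×4 + 0.86×2.3) = 58.36 kJ/min.
large insects: E/h = 170/12 = 14.17 kJ/min.
14.17 < 58.36, so adding large insects would lower the average — exclude it.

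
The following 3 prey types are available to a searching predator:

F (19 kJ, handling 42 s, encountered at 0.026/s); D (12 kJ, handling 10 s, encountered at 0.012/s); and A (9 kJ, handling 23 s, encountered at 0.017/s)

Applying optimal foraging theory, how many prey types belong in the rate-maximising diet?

E/h in descending order: D 1.2, F 0.452, A 0.391 kJ/s. The optimal diet is the largest prefix of this list for which every included type satisfies E_i/h_i > R on the types above it.
Rate on top 1: 0.1286. F: 0.452 > 0.1286 → include.
Rate on top 2: 0.2884. A: 0.391 > 0.2884 → include.
Optimal diet: D, F, A — 3 of 3 types.

3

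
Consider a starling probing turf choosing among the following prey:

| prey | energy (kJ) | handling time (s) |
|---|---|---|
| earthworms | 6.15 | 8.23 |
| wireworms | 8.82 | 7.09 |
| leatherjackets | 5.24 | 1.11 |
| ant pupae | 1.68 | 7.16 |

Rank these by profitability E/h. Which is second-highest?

wireworms

Profitability E/h (kJ/s): earthworms = 6.15/8.23 = 0.747, wireworms = 8.82/7.09 = 1.24, leatherjackets = 5.24/1.11 = 4.72, ant pupae = 1.68/7.16 = 0.235.
Ranked: leatherjackets > wireworms > earthworms > ant pupae.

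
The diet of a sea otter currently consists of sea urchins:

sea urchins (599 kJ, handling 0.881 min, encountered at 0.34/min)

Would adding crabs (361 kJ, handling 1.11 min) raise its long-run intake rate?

Current rate: (0.34×599)/(1 + 0.34×0.881) = 156.7 kJ/min.
Profitability of crabs: 361/1.11 = 325.2 kJ/min.
Since 325.2 > R, including crabs increases the long-run rate.

Yes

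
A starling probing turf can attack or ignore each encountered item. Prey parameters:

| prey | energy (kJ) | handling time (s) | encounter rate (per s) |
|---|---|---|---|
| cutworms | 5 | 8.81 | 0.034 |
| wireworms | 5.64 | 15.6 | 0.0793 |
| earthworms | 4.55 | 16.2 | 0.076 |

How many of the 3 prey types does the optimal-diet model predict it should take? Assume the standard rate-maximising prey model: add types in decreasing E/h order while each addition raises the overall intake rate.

3

E/h in descending order: cutworms 0.568, wireworms 0.362, earthworms 0.281 kJ/s. The optimal diet is the largest prefix of this list for which every included type satisfies E_i/h_i > R on the types above it.
Rate on top 1: 0.1308. wireworms: 0.362 > 0.1308 → include.
Rate on top 2: 0.2433. earthworms: 0.281 > 0.2433 → include.
Optimal diet: cutworms, wireworms, earthworms — 3 of 3 types.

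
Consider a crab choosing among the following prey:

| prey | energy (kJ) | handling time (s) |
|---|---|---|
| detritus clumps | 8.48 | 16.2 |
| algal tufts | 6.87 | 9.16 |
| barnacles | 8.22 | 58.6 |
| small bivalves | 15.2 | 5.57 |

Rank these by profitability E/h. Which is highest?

Profitability E/h (kJ/s): detritus clumps = 8.48/16.2 = 0.523, algal tufts = 6.87/9.16 = 0.75, barnacles = 8.22/58.6 = 0.14, small bivalves = 15.2/5.57 = 2.73.
Ranked: small bivalves > algal tufts > detritus clumps > barnacles.

small bivalves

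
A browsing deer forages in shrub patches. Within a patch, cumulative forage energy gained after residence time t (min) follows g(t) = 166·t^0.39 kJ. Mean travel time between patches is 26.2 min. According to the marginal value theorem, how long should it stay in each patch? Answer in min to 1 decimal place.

16.8 min

Maximise g(t)/(T+t): set derivative to zero → g'(t)(T+t) = g(t).
g'(t) = 0.39·166·t^-0.61. Setting 0.39·166·t^-0.61 = 166·t^0.39/(26.2+t) gives 0.39(26.2+t) = t, so 0.61·t = 0.39×26.2.
t* = 0.39×26.2/0.61 = 16.75 min.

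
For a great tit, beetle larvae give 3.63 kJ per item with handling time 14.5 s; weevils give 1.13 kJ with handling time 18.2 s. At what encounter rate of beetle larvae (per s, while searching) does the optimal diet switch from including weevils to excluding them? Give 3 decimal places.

0.023 per s

Drop weevils once their profitability E₂/h₂ falls below the rate achievable on beetle larvae alone: E₂/h₂ = λE₁/(1 + λh₁).
Solve for λ: λE₁h₂ = E₂(1 + λh₁) → λ(E₁h₂ − E₂h₁) = E₂ → λ = E₂/(E₁h₂ − E₂h₁).
λ = 1.13/(3.63×18.2 − 1.13×14.5) = 1.13/49.68 = 0.02275 per s.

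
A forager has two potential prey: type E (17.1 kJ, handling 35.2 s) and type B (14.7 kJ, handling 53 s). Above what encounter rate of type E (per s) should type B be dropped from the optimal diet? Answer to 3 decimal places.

0.038 per s

Drop type B once their profitability E₂/h₂ falls below the rate achievable on type E alone: E₂/h₂ = λE₁/(1 + λh₁).
Solve for λ: λE₁h₂ = E₂(1 + λh₁) → λ(E₁h₂ − E₂h₁) = E₂ → λ = E₂/(E₁h₂ − E₂h₁).
λ = 14.7/(17.1×53 − 14.7×35.2) = 14.7/388.9 = 0.0378 per s.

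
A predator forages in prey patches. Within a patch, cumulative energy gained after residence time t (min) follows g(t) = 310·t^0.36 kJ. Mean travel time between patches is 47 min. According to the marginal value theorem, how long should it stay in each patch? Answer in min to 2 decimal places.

26.44 min

By the marginal value theorem, leave when the instantaneous gain rate g'(t) equals the habitat-wide average g(t)/(T + t).
g'(t) = 0.36·310·t^-0.64. Setting 0.36·310·t^-0.64 = 310·t^0.36/(47+t) gives 0.36(47+t) = t, so 0.64·t = 0.36×47.
t* = 0.36×47/0.64 = 26.44 min.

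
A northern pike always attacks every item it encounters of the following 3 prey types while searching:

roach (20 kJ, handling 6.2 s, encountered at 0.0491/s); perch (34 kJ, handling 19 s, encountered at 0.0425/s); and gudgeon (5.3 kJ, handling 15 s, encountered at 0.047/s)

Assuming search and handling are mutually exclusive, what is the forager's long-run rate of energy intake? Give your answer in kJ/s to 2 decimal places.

0.95 kJ/s

R = (0.0491×20 + 0.0425×34 + 0.047×5.3) / (1 + 0.0491×6.2 + 0.0425×19 + 0.047×15) = 2.676/2.817 = 0.95 kJ/s.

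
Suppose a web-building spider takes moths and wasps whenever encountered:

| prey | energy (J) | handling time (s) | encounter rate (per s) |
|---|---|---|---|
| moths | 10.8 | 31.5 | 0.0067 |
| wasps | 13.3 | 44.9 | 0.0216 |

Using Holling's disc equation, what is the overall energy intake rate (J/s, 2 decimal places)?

0.16 J/s

Energy encountered per unit search time: 0.0067×10.8 + 0.0216×13.3 = 0.3596 J/s.
Handling time per unit search time: 0.0067×31.5 + 0.0216×44.9 = 1.181.
Rate = 0.3596/(1 + 1.181) = 0.1649 J/s.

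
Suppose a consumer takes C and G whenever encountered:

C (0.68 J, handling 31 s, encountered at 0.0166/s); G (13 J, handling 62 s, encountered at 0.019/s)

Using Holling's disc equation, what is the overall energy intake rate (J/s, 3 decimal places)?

R = (0.0166×0.68 + 0.019×13) / (1 + 0.0166×31 + 0.019×62) = 0.2583/2.693 = 0.09593 J/s.

0.096 J/s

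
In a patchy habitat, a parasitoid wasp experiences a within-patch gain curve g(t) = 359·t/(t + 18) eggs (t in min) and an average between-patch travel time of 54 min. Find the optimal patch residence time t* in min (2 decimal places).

31.18 min

Optimal t* satisfies g'(t*) = g(t*)/(T + t*).
g'(t) = 359·18/(t + 18)². Setting 359·18/(t+18)² = 359t/[(t+18)(54+t)] gives 18(54+t) = t(t+18), so t² = 18×54 = 972.
t* = √972 = 31.18 min.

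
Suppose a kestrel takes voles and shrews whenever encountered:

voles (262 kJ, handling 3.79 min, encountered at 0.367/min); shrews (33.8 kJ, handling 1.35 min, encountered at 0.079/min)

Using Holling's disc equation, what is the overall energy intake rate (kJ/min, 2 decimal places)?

R = (0.367×262 + 0.079×33.8) / (1 + 0.367×3.79 + 0.079×1.35) = 98.82/2.498 = 39.57 kJ/min.

39.57 kJ/min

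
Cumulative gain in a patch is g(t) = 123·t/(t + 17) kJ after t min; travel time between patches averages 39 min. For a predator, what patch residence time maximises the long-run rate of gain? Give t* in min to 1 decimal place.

By the marginal value theorem, leave when the instantaneous gain rate g'(t) equals the habitat-wide average g(t)/(T + t).
g'(t) = 123·17/(t + 17)². Setting 123·17/(t+17)² = 123t/[(t+17)(39+t)] gives 17(39+t) = t(t+17), so t² = 17×39 = 663.
t* = √663 = 25.75 min.

25.7 min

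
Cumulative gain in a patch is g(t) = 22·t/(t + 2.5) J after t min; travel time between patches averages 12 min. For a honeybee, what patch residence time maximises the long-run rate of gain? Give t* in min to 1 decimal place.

Optimal t* satisfies g'(t*) = g(t*)/(T + t*).
g'(t) = 22·2.5/(t + 2.5)². Setting 22·2.5/(t+2.5)² = 22t/[(t+2.5)(12+t)] gives 2.5(12+t) = t(t+2.5), so t² = 2.5×12 = 30.
t* = √30 = 5.477 min.

5.5 min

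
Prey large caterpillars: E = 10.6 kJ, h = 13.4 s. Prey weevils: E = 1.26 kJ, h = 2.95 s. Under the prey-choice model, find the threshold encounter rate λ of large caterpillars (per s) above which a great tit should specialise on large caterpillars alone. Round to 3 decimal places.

The zero-one rule: include weevils iff E₂/h₂ > λE₁/(1+λh₁). Equality gives the switch point.
λE₁h₂ = E₂ + λE₂h₁ ⇒ λ = E₂/(E₁h₂ − E₂h₁) = 1.26/(31.27 − 16.88) = 0.08759 per s.

0.088 per s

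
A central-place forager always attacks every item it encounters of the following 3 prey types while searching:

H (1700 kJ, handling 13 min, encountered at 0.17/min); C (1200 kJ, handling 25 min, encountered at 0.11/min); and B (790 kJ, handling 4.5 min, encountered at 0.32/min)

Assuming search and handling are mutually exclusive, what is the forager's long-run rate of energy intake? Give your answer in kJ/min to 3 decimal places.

91.054 kJ/min

R = Σλ_iE_i / (1 + Σλ_ih_i)
Numerator: 0.17×1700 + 0.11×1200 + 0.32×790 = 673.8
Denominator: 1 + 0.17×13 + 0.11×25 + 0.32×4.5 = 7.4
R = 673.8/7.4 = 91.05 kJ/min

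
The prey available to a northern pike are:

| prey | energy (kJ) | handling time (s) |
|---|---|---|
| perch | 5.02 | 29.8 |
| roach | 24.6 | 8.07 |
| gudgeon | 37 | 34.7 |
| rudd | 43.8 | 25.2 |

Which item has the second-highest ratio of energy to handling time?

rudd

In descending order of E/h:
roach: 24.6/8.07 = 3.05 kJ/s
rudd: 43.8/25.2 = 1.74 kJ/s
gudgeon: 37/34.7 = 1.07 kJ/s
perch: 5.02/29.8 = 0.168 kJ/s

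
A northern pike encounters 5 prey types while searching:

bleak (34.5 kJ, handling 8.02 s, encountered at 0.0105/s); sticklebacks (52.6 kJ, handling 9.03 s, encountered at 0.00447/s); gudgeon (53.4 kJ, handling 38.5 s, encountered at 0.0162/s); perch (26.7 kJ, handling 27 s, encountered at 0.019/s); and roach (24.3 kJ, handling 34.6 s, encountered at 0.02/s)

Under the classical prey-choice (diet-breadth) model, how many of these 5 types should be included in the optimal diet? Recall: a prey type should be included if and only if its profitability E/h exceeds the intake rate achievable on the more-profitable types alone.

Rank by E/h (kJ/s): sticklebacks 5.83, bleak 4.3, gudgeon 1.39, perch 0.989, roach 0.702. Include each in turn until the next type's E/h falls below the running intake rate.
Rate on top 1: 0.226. bleak: 4.3 > 0.226 → include.
Rate on top 2: 0.5312. gudgeon: 1.39 > 0.5312 → include.
Rate on top 3: 0.8365. perch: 0.989 > 0.8365 → include.
Rate on top 4: 0.8711. roach: 0.702 < 0.8711 → exclude; stop.
Optimal diet: sticklebacks, bleak, gudgeon, perch — 4 of 5 types.

4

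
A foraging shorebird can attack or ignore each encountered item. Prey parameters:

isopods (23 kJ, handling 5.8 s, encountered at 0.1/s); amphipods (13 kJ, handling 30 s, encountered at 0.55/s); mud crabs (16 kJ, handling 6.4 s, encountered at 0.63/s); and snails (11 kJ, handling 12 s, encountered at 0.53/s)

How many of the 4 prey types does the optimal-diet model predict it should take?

2

Profitabilities (E/h, kJ/s): isopods 3.97, mud crabs 2.5, snails 0.917, amphipods 0.433. Add prey in this order while the next type's profitability exceeds the intake rate on those already taken.
Rate on top 1: 1.456. mud crabs: 2.5 > 1.456 → include.
Rate on top 2: 2.206. snails: 0.917 < 2.206 → exclude; stop.
Optimal diet: isopods, mud crabs — 2 of 4 types.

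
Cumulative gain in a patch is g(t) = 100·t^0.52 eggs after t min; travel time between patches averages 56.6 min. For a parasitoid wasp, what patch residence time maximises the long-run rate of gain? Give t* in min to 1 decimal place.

61.3 min

Optimal t* satisfies g'(t*) = g(t*)/(T + t*).
g'(t) = 0.52·100·t^-0.48. Setting 0.52·100·t^-0.48 = 100·t^0.52/(56.6+t) gives 0.52(56.6+t) = t, so 0.48·t = 0.52×56.6.
t* = 0.52×56.6/0.48 = 61.32 min.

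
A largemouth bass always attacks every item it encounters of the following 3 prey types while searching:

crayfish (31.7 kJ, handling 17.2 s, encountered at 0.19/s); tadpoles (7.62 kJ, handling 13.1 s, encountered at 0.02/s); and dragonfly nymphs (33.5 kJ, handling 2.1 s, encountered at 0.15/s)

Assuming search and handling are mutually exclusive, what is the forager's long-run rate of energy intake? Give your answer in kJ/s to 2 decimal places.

R = (0.19×31.7 + 0.02×7.62 + 0.15×33.5) / (1 + 0.19×17.2 + 0.02×13.1 + 0.15×2.1) = 11.2/4.845 = 2.312 kJ/s.

2.31 kJ/s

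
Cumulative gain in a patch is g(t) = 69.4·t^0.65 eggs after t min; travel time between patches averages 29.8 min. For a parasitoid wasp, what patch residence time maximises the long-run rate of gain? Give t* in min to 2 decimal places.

By the marginal value theorem, leave when the instantaneous gain rate g'(t) equals the habitat-wide average g(t)/(T + t).
g'(t) = 0.65·69.4·t^-0.35. Setting 0.65·69.4·t^-0.35 = 69.4·t^0.65/(29.8+t) gives 0.65(29.8+t) = t, so 0.35·t = 0.65×29.8.
t* = 0.65×29.8/0.35 = 55.34 min.

55.34 min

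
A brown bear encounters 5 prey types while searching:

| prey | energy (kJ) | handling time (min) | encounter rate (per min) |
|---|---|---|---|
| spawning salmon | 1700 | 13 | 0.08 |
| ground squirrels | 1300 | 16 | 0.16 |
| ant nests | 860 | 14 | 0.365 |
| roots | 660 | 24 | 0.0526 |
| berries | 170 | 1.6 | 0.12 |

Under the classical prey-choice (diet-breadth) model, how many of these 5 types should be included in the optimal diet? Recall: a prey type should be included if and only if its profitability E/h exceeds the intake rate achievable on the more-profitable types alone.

3

Profitabilities (E/h, kJ/min): spawning salmon 131, berries 106, ground squirrels 81.2, ant nests 61.4, roots 27.5. Add prey in this order while the next type's profitability exceeds the intake rate on those already taken.
Rate on top 1: 66.67. berries: 106 > 66.67 → include.
Rate on top 2: 70.07. ground squirrels: 81.2 > 70.07 → include.
Rate on top 3: 76.04. ant nests: 61.4 < 76.04 → exclude; stop.
Optimal diet: spawning salmon, berries, ground squirrels — 3 of 5 types.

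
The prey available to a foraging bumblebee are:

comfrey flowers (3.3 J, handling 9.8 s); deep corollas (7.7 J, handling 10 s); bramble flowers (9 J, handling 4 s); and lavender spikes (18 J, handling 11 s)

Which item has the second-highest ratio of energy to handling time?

lavender spikes

Profitability E/h (J/s): comfrey flowers = 3.3/9.8 = 0.337, deep corollas = 7.7/10 = 0.77, bramble flowers = 9/4 = 2.25, lavender spikes = 18/11 = 1.64.
Ranked: bramble flowers > lavender spikes > deep corollas > comfrey flowers.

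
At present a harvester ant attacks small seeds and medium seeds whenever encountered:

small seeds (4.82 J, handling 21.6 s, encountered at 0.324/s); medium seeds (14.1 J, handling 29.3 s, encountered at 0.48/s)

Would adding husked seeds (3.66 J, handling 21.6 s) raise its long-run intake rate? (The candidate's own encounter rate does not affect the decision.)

Current rate: (0.324×4.82 + 0.48×14.1)/(1 + 0.324×21.6 + 0.48×29.3) = 0.3776 J/s.
Profitability of husked seeds: 3.66/21.6 = 0.1694 J/s.
0.1694 < 0.3776, so adding husked seeds would lower the average — exclude it.

No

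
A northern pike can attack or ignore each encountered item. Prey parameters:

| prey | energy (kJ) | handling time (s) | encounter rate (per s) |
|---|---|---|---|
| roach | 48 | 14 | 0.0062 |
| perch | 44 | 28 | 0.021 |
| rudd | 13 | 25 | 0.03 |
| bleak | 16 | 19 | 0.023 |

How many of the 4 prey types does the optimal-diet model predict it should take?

Rank by E/h (kJ/s): roach 3.43, perch 1.57, bleak 0.842, rudd 0.52. Include each in turn until the next type's E/h falls below the running intake rate.
Rate on top 1: 0.2738. perch: 1.57 > 0.2738 → include.
Rate on top 2: 0.7294. bleak: 0.842 > 0.7294 → include.
Rate on top 3: 0.7527. rudd: 0.52 < 0.7527 → exclude; stop.
Optimal diet: roach, perch, bleak — 3 of 4 types.

3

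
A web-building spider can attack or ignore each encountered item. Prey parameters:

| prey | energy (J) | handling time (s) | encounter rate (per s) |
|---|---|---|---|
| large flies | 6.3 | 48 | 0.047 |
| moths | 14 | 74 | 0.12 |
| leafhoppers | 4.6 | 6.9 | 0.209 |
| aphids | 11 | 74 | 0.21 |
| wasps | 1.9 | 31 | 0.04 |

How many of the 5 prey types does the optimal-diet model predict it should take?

Profitabilities (E/h, J/s): leafhoppers 0.667, moths 0.189, aphids 0.149, large flies 0.131, wasps 0.0613. Add prey in this order while the next type's profitability exceeds the intake rate on those already taken.
Rate on top 1: 0.3937. moths: 0.189 < 0.3937 → exclude; stop.
Optimal diet: leafhoppers — 1 of 5 types.

1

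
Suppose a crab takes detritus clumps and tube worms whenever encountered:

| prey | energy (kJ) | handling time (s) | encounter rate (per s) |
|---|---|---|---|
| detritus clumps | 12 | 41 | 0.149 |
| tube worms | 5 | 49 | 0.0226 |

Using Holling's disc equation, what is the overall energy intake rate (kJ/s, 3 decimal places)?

0.231 kJ/s

R = (0.149×12 + 0.0226×5) / (1 + 0.149×41 + 0.0226×49) = 1.901/8.216 = 0.2314 kJ/s.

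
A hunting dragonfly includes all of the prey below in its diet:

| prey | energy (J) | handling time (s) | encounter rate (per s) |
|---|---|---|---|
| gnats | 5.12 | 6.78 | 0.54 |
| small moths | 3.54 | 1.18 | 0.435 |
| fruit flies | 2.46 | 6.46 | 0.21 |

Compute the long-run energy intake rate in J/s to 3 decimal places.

0.738 J/s

R = (0.54×5.12 + 0.435×3.54 + 0.21×2.46) / (1 + 0.54×6.78 + 0.435×1.18 + 0.21×6.46) = 4.821/6.531 = 0.7382 J/s.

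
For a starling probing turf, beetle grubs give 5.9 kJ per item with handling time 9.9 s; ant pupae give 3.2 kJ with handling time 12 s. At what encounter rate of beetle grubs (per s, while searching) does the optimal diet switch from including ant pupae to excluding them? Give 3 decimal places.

0.082 per s

The zero-one rule: include ant pupae iff E₂/h₂ > λE₁/(1+λh₁). Equality gives the switch point.
λE₁h₂ = E₂ + λE₂h₁ ⇒ λ = E₂/(E₁h₂ − E₂h₁) = 3.2/(70.8 − 31.68) = 0.0818 per s.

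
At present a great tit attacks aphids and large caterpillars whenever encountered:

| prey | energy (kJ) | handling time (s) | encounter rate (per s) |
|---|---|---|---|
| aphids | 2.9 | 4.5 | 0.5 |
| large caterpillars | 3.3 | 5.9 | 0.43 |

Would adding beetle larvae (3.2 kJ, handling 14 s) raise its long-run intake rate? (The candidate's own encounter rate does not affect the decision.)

Current rate: (0.5×2.9 + 0.43×3.3)/(1 + 0.5×4.5 + 0.43×5.9) = 0.4958 kJ/s.
beetle larvae: E/h = 3.2/14 = 0.2286 kJ/s.
0.2286 < 0.4958, so adding beetle larvae would lower the average — exclude it.

No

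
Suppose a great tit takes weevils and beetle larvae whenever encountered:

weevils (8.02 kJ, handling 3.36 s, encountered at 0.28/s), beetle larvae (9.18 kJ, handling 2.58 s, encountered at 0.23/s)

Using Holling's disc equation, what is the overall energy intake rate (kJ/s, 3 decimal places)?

R = Σλ_iE_i / (1 + Σλ_ih_i)
Numerator: 0.28×8.02 + 0.23×9.18 = 4.357
Denominator: 1 + 0.28×3.36 + 0.23×2.58 = 2.534
R = 4.357/2.534 = 1.719 kJ/s

1.719 kJ/s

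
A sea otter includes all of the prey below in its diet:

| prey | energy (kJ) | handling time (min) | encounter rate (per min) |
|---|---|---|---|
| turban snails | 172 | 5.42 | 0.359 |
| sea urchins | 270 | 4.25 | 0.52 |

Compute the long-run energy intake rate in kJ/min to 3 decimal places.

39.208 kJ/min

R = Σλ_iE_i / (1 + Σλ_ih_i)
Numerator: 0.359×172 + 0.52×270 = 202.1
Denominator: 1 + 0.359×5.42 + 0.52×4.25 = 5.156
R = 202.1/5.156 = 39.21 kJ/min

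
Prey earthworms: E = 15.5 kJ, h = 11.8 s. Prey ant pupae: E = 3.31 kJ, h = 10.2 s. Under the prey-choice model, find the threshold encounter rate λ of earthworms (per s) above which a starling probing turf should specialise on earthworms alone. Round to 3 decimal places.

0.028 per s

Drop ant pupae once their profitability E₂/h₂ falls below the rate achievable on earthworms alone: E₂/h₂ = λE₁/(1 + λh₁).
Solve for λ: λE₁h₂ = E₂(1 + λh₁) → λ(E₁h₂ − E₂h₁) = E₂ → λ = E₂/(E₁h₂ − E₂h₁).
λ = 3.31/(15.5×10.2 − 3.31×11.8) = 3.31/119 = 0.02781 per s.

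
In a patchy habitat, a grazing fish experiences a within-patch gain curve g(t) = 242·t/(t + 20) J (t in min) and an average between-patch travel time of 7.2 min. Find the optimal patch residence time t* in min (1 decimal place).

Maximise g(t)/(T+t): set derivative to zero → g'(t)(T+t) = g(t).
g'(t) = 242·20/(t + 20)². Setting 242·20/(t+20)² = 242t/[(t+20)(7.2+t)] gives 20(7.2+t) = t(t+20), so t² = 20×7.2 = 144.
t* = √144 = 12 min.

12.0 min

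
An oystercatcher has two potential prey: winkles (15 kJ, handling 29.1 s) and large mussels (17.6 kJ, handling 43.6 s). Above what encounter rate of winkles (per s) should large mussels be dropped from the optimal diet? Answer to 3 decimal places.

0.124 per s

At the threshold, the rate on winkles alone equals the profitability of large mussels: λ·15/(1 + λ·29.1) = 17.6/43.6 = 0.4037.
Rearranging, λ(15 − 0.4037×29.1) = 0.4037, so λ = 0.4037/3.253 = 0.1241 per s.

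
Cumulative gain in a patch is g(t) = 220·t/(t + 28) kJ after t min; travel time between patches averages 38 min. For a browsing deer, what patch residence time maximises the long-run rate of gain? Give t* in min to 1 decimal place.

32.6 min

By the marginal value theorem, leave when the instantaneous gain rate g'(t) equals the habitat-wide average g(t)/(T + t).
g'(t) = 220·28/(t + 28)². Setting 220·28/(t+28)² = 220t/[(t+28)(38+t)] gives 28(38+t) = t(t+28), so t² = 28×38 = 1064.
t* = √1064 = 32.62 min.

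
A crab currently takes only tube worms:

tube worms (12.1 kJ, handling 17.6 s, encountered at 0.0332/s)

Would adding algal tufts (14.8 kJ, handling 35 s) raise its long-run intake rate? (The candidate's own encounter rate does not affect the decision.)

Yes

Intake rate on the current diet: R = (0.0332×12.1) / (1 + 0.0332×17.6) = 0.4017/1.584 = 0.2536 kJ/s.
Profitability of algal tufts: 14.8/35 = 0.4229 kJ/s.
Since 0.4229 > R, including algal tufts increases the long-run rate.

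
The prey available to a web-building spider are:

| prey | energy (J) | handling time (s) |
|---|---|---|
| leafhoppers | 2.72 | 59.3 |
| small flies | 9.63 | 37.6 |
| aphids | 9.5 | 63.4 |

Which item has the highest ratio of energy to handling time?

In descending order of E/h:
small flies: 9.63/37.6 = 0.256 J/s
aphids: 9.5/63.4 = 0.15 J/s
leafhoppers: 2.72/59.3 = 0.0459 J/s

small flies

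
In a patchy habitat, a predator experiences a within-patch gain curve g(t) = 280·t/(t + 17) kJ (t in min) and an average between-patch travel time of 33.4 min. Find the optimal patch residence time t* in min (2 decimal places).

Maximise g(t)/(T+t): set derivative to zero → g'(t)(T+t) = g(t).
g'(t) = 280·17/(t + 17)². Setting 280·17/(t+17)² = 280t/[(t+17)(33.4+t)] gives 17(33.4+t) = t(t+17), so t² = 17×33.4 = 567.8.
t* = √567.8 = 23.83 min.

23.83 min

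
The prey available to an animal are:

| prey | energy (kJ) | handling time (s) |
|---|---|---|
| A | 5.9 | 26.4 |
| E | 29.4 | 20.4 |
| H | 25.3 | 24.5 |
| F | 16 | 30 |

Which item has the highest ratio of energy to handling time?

E

Profitability E/h (kJ/s): A = 5.9/26.4 = 0.223, E = 29.4/20.4 = 1.44, H = 25.3/24.5 = 1.03, F = 16/30 = 0.533.
Ranked: E > H > F > A.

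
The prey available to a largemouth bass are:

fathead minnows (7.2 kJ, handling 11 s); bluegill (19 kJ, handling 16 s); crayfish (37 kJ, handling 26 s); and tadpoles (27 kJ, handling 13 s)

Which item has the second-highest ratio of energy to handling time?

Profitability E/h (kJ/s): fathead minnows = 7.2/11 = 0.655, bluegill = 19/16 = 1.19, crayfish = 37/26 = 1.42, tadpoles = 27/13 = 2.08.
Ranked: tadpoles > crayfish > bluegill > fathead minnows.

crayfish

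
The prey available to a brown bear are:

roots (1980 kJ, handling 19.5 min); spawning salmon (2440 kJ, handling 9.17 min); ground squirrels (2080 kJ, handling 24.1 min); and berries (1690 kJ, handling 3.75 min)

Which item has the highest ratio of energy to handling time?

berries

In descending order of E/h:
berries: 1690/3.75 = 451 kJ/min
spawning salmon: 2440/9.17 = 266 kJ/min
roots: 1980/19.5 = 102 kJ/min
ground squirrels: 2080/24.1 = 86.3 kJ/min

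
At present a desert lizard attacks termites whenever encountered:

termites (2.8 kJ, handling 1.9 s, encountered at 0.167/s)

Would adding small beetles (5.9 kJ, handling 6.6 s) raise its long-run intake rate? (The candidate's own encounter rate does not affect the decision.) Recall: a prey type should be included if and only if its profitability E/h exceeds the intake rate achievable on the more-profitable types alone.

Intake rate on the current diet: R = (0.167×2.8) / (1 + 0.167×1.9) = 0.4676/1.317 = 0.355 kJ/s.
Profitability of small beetles: 5.9/6.6 = 0.8939 kJ/s.
Since 0.8939 > R, including small beetles increases the long-run rate.

Yes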